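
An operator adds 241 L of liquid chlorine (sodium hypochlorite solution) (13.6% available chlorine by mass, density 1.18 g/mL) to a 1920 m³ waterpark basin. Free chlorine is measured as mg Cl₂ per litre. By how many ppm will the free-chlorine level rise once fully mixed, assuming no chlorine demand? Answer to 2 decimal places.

20.14 ppm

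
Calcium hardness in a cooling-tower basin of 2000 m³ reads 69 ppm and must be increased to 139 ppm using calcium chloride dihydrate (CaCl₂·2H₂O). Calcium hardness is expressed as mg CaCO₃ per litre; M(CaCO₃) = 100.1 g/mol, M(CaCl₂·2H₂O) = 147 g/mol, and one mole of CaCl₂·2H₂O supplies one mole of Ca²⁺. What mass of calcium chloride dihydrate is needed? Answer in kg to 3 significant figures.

Volume: 2000 m³ = 2,000,000 L.
Hardness to add: (139 − 69) = 70 mg/L as CaCO₃ × 2,000,000 L = 140,000 g as CaCO₃.
Moles of Ca²⁺ (1 mol Ca²⁺ ≡ 1 mol CaCO₃): 140,000 / 100.1 g/mol = 1399 mol.
Mass of CaCl₂·2H₂O: 1399 × 147 = 205,600 g.

206 kg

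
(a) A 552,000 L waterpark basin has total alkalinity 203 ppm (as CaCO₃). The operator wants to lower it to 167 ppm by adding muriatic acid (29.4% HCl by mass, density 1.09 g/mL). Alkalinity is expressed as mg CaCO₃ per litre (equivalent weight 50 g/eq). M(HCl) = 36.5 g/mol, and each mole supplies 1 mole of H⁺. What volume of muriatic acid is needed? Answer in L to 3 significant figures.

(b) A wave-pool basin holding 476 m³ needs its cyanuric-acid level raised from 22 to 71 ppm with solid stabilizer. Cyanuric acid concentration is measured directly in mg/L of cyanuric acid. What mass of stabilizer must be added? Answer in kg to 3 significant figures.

(a) 45.3 L; (b) 23.3 kg

(a) Alkalinity to neutralize: (203 − 167) = 36 mg/L as CaCO₃ × 552,000 L = 19,870 g as CaCO₃.
(a) Equivalents of H⁺ required: 19,870 ÷ 50 g/eq = 397.4 eq = 397.4 mol HCl.
(a) Mass of HCl: 397.4 × 36.5 = 14,510 g.
(a) Mass of 29.4% solution: 14,510 / 0.294 = 49,340 g.
(a) Volume: 49,340 g ÷ 1.09 g/mL = 45,270 mL.

(b) Volume: 476 m³ = 476,000 L.
(b) CYA to add: (71 − 22) = 49 mg/L × 476,000 L = 23,320 g cyanuric acid.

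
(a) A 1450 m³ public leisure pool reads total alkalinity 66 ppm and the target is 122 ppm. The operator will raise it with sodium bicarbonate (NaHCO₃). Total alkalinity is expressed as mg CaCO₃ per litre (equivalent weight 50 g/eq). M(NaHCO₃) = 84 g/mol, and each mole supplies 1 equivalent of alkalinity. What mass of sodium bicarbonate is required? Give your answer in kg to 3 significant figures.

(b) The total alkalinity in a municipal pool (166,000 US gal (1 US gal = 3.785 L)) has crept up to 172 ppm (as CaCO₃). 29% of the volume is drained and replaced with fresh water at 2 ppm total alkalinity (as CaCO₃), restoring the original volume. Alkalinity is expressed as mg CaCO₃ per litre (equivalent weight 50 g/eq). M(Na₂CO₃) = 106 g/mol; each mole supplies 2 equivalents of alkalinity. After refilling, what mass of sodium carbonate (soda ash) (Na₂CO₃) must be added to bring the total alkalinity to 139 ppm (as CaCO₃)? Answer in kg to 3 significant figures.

(a) 136 kg; (b) 10.9 kg

(a) Volume: 1450 m³ = 1,450,000 L.
(a) Alkalinity to add: (122 − 66) = 56 mg/L as CaCO₃ × 1,450,000 L = 81,200 g as CaCO₃.
(a) Equivalents: 81,200 g ÷ 50 g/eq = 1624 eq.
(a) NaHCO₃ supplies 1 eq per mole → 1624 mol.
(a) Mass: 1624 mol × 84 g/mol = 136,400 g.

(b) Volume: 166,000 US gal × 3.785 L/gal = 628,310 L.
(b) After draining 29% and refilling: 172 × 0.71 + 2 × 0.29 = 122.7 ppm.
(b) Deficit to target: 139 − 122.7 = 16.3 mg/L.
(b) As CaCO₃: 16.3 mg/L × 628,310 L = 10,240 g; ÷ 50 g/eq ÷ 2 = 102.4 mol Na₂CO₃.
(b) Mass: 102.4 × 106 = 10,860 g.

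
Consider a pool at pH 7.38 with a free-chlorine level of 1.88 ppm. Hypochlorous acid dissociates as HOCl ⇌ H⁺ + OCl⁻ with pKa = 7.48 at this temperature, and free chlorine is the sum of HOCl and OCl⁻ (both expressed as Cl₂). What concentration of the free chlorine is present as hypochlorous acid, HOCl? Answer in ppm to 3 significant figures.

1.05 ppm

[OCl⁻]/[HOCl] = 10^(pH − pKa) = 10^(7.38 − 7.48) = 10^-0.10 = 0.7943.
Fraction as HOCl = 1 / (1 + 0.7943) = 0.5573.
HOCl = 0.5573 × 1.88 ppm = 1.048 ppm.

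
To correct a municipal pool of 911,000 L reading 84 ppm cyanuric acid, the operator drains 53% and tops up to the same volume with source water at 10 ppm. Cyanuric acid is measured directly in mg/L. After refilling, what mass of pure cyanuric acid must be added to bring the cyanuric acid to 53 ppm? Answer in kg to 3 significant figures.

After draining 53% and refilling: 84 × 0.47 + 10 × 0.53 = 44.78 ppm.
Deficit to target: 53 − 44.78 = 8.22 mg/L.
Mass: 8.22 mg/L × 911,000 L = 7488 g cyanuric acid.

7.49 kg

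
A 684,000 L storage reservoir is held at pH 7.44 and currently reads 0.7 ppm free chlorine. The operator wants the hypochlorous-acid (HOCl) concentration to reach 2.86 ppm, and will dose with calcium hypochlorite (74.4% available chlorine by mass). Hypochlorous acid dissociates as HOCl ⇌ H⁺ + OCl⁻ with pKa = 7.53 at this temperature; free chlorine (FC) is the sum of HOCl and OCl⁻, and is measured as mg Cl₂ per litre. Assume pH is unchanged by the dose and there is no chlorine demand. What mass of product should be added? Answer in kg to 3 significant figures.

[OCl⁻]/[HOCl] = 10^(pH − pKa) = 10^(7.44 − 7.53) = 0.8128; fraction as HOCl = 1/(1 + 0.8128) = 0.5516.
Free chlorine required for 2.86 ppm HOCl: 2.86 / 0.5516 = 5.185 ppm.
FC to add: 5.185 − 0.7 = 4.485 mg/L as Cl₂.
Cl₂ equivalent: 4.485 mg/L × 684,000 L = 3068 g.
Product at 74.4% available Cl: 3068 / 0.744 = 4123 g.

4.12 kg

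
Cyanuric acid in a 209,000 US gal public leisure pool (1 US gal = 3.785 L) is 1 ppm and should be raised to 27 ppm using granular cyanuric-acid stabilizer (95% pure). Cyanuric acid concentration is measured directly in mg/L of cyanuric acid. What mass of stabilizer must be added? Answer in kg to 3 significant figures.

Volume: 209,000 US gal × 3.785 L/gal = 791,065 L.
CYA to add: (27 − 1) = 26 mg/L × 791,065 L = 20,570 g cyanuric acid.
At 95% purity: 20,570 / 0.95 = 21,650 g product.

21.7 kg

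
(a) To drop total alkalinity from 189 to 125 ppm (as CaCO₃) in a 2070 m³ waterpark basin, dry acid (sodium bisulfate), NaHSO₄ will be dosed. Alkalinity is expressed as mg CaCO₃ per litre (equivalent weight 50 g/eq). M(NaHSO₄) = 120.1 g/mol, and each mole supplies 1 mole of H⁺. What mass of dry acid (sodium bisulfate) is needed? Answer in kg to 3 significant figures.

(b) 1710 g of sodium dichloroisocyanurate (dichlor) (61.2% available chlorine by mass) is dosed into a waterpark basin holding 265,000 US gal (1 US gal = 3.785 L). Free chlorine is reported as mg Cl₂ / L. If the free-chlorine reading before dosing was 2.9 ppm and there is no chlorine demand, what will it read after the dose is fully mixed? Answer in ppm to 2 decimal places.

(a) Volume: 2070 m³ = 2,070,000 L.
(a) Alkalinity to neutralize: (189 − 125) = 64 mg/L as CaCO₃ × 2,070,000 L = 132,500 g as CaCO₃.
(a) Equivalents of H⁺ required: 132,500 ÷ 50 g/eq = 2650 eq = 2650 mol NaHSO₄.
(a) Mass of NaHSO₄: 2650 × 120.1 = 318,200 g.

(b) Volume: 265,000 US gal × 3.785 L/gal = 1,003,025 L.
(b) Available chlorine delivered: 1710 g × 0.612 = 1047 g as Cl₂.
(b) Concentration rise: 1047 g / 1,003,025 L = 1.043 mg/L = 1.04 ppm.
(b) Final FC: 2.9 + 1.04 = 3.94 ppm.

(a) 318 kg; (b) 3.94 ppm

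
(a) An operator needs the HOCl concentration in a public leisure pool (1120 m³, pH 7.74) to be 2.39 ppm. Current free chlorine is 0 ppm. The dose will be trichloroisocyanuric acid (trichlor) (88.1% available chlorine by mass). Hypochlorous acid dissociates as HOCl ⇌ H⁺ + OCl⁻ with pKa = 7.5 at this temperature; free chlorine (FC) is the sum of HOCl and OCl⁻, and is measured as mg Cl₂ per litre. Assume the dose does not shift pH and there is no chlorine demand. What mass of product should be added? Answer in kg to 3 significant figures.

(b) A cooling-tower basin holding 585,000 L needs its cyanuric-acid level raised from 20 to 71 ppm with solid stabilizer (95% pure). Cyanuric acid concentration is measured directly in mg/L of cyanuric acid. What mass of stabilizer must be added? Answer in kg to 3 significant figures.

(a) 8.32 kg; (b) 31.4 kg

(a) Volume: 1120 m³ = 1,120,000 L.
(a) [OCl⁻]/[HOCl] = 10^(pH − pKa) = 10^(7.74 − 7.5) = 1.738; fraction as HOCl = 1/(1 + 1.738) = 0.3653.
(a) Free chlorine required for 2.39 ppm HOCl: 2.39 / 0.3653 = 6.543 ppm.
(a) FC to add: 6.543 − 0 = 6.543 mg/L as Cl₂.
(a) Cl₂ equivalent: 6.543 mg/L × 1,120,000 L = 7329 g.
(a) Product at 88.1% available Cl: 7329 / 0.881 = 8318 g.

(b) CYA to add: (71 − 20) = 51 mg/L × 585,000 L = 29,840 g cyanuric acid.
(b) At 95% purity: 29,840 / 0.95 = 31,410 g product.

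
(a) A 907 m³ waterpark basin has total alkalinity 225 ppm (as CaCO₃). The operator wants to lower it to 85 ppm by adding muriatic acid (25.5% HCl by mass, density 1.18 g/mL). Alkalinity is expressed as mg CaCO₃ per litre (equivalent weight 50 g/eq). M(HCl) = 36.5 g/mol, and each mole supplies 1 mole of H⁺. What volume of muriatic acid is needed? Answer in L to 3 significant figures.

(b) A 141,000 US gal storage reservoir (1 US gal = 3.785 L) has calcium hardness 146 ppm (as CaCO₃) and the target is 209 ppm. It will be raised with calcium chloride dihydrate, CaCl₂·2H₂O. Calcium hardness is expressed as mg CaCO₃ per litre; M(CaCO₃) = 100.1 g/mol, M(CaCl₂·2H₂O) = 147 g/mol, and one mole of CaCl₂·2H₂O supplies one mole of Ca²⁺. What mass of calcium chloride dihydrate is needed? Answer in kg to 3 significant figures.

(a) 308 L; (b) 49.4 kg

(a) Volume: 907 m³ = 907,000 L.
(a) Alkalinity to neutralize: (225 − 85) = 140 mg/L as CaCO₃ × 907,000 L = 127,000 g as CaCO₃.
(a) Equivalents of H⁺ required: 127,000 ÷ 50 g/eq = 2540 eq = 2540 mol HCl.
(a) Mass of HCl: 2540 × 36.5 = 92,700 g.
(a) Mass of 25.5% solution: 92,700 / 0.255 = 363,500 g.
(a) Volume: 363,500 g ÷ 1.18 g/mL = 308,100 mL.

(b) Volume: 141,000 US gal × 3.785 L/gal = 533,685 L.
(b) Hardness to add: (209 − 146) = 63 mg/L as CaCO₃ × 533,685 L = 33,620 g as CaCO₃.
(b) Moles of Ca²⁺ (1 mol Ca²⁺ ≡ 1 mol CaCO₃): 33,620 / 100.1 g/mol = 335.9 mol.
(b) Mass of CaCl₂·2H₂O: 335.9 × 147 = 49,380 g.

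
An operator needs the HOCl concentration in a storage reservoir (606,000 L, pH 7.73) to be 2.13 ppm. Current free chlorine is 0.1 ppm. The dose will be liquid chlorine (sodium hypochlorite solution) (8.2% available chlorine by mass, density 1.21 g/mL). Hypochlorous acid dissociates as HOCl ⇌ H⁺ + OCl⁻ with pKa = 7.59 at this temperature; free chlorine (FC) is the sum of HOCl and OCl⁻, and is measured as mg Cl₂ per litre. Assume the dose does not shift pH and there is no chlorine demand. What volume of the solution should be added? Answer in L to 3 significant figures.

[OCl⁻]/[HOCl] = 10^(pH − pKa) = 10^(7.73 − 7.59) = 1.38; fraction as HOCl = 1/(1 + 1.38) = 0.4201.
Free chlorine required for 2.13 ppm HOCl: 2.13 / 0.4201 = 5.07 ppm.
FC to add: 5.07 − 0.1 = 4.97 mg/L as Cl₂.
Cl₂ equivalent: 4.97 mg/L × 606,000 L = 3012 g.
Product at 8.2% available Cl: 3012 / 0.082 = 36,730 g.
Volume: 36,730 g ÷ 1.21 g/mL = 30,360 mL.

30.4 L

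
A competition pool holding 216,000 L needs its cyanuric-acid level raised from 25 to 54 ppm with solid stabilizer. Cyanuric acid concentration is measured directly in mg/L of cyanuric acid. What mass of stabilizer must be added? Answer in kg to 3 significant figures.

CYA to add: (54 − 25) = 29 mg/L × 216,000 L = 6264 g cyanuric acid.

6.26 kg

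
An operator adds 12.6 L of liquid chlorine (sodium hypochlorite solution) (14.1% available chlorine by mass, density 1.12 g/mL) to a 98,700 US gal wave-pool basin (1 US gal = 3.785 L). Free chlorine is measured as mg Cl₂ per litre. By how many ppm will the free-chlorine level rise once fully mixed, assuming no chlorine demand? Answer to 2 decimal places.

5.33 ppm

Volume: 98,700 US gal × 3.785 L/gal = 373,580 L.
Mass of solution: 12.6 L × 1000 mL/L × 1.12 g/mL = 14,110 g.
Available chlorine delivered: 14,110 g × 0.141 = 1990 g as Cl₂.
Concentration rise: 1990 g / 373,580 L = 5.326 mg/L = 5.33 ppm.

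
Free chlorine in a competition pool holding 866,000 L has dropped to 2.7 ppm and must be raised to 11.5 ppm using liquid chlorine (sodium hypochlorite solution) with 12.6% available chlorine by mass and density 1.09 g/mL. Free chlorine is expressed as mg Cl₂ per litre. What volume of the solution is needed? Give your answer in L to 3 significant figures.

55.5 L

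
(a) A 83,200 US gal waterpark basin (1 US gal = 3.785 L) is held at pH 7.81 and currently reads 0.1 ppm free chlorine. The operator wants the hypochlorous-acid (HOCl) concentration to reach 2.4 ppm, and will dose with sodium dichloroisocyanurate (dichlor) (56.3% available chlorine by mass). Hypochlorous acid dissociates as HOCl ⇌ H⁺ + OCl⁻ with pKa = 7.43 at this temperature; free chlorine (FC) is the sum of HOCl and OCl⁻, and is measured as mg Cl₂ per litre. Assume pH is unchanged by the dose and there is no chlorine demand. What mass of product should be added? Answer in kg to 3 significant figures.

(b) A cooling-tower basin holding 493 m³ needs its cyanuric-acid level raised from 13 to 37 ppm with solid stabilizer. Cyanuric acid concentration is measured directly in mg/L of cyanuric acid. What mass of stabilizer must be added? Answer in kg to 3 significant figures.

(a) 4.51 kg; (b) 11.8 kg

(a) Volume: 83,200 US gal × 3.785 L/gal = 314,912 L.
(a) [OCl⁻]/[HOCl] = 10^(pH − pKa) = 10^(7.81 − 7.43) = 2.399; fraction as HOCl = 1/(1 + 2.399) = 0.2942.
(a) Free chlorine required for 2.4 ppm HOCl: 2.4 / 0.2942 = 8.157 ppm.
(a) FC to add: 8.157 − 0.1 = 8.057 mg/L as Cl₂.
(a) Cl₂ equivalent: 8.057 mg/L × 314,912 L = 2537 g.
(a) Product at 56.3% available Cl: 2537 / 0.563 = 4507 g.

(b) Volume: 493 m³ = 493,000 L.
(b) CYA to add: (37 − 13) = 24 mg/L × 493,000 L = 11,830 g cyanuric acid.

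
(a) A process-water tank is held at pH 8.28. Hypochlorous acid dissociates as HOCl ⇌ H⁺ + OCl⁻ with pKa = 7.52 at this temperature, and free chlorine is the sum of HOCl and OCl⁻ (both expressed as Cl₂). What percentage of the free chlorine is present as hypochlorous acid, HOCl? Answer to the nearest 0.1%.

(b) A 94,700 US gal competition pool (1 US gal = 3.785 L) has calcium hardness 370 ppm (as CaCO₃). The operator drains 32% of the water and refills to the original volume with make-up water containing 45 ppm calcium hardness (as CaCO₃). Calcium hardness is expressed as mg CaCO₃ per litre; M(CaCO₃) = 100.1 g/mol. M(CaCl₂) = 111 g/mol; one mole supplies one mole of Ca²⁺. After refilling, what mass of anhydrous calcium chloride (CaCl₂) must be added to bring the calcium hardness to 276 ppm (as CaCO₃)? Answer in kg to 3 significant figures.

(a) 14.8%; (b) 3.97 kg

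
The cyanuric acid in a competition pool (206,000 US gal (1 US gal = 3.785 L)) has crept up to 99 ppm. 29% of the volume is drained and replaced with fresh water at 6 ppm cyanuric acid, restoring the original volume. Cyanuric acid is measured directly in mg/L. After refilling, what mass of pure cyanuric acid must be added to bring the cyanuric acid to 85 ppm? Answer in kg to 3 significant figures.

10.1 kg

Volume: 206,000 US gal × 3.785 L/gal = 779,710 L.
After draining 29% and refilling: 99 × 0.71 + 6 × 0.29 = 72.03 ppm.
Deficit to target: 85 − 72.03 = 12.97 mg/L.
Mass: 12.97 mg/L × 779,710 L = 10,110 g cyanuric acid.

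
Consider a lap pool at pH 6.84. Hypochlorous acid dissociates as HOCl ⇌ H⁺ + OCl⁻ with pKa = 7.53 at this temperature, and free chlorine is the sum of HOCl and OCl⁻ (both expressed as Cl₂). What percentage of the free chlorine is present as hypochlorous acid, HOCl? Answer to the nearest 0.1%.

83.0%

[OCl⁻]/[HOCl] = 10^(pH − pKa) = 10^(6.84 − 7.53) = 10^-0.69 = 0.2042.
Fraction as HOCl = 1 / (1 + 0.2042) = 0.8304.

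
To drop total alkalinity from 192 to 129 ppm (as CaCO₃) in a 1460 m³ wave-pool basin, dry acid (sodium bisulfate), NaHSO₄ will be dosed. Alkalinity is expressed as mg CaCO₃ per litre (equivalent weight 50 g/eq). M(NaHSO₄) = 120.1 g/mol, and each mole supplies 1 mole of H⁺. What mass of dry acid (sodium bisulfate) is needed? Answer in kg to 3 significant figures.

221 kg

Volume: 1460 m³ = 1,460,000 L.
Alkalinity to neutralize: (192 − 129) = 63 mg/L as CaCO₃ × 1,460,000 L = 91,980 g as CaCO₃.
Equivalents of H⁺ required: 91,980 ÷ 50 g/eq = 1840 eq = 1840 mol NaHSO₄.
Mass of NaHSO₄: 1840 × 120.1 = 220,900 g.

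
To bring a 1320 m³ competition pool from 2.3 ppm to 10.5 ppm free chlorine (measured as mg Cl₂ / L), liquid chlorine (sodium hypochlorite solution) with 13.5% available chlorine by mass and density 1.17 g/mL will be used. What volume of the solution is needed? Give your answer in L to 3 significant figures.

68.5 L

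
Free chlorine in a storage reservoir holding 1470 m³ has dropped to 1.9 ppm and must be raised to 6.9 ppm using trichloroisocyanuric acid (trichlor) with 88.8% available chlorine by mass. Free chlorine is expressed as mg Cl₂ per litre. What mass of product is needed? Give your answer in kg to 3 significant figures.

Volume: 1470 m³ = 1,470,000 L.
Chlorine deficit: 6.9 − 1.9 = 5 ppm = 5 mg/L as Cl₂.
Cl₂ equivalent needed: 5 mg/L × 1,470,000 L = 7,350,000 mg = 7350 g.
Product at 88.8% available chlorine: 7350 / 0.888 = 8277 g.

8.28 kg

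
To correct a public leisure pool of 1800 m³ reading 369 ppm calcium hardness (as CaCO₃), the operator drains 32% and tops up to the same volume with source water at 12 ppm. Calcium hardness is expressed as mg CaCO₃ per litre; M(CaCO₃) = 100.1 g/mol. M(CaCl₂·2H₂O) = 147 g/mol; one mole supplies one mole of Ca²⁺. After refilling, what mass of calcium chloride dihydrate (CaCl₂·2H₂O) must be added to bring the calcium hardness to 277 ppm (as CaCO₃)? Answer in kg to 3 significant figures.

Volume: 1800 m³ = 1,800,000 L.
After draining 32% and refilling: 369 × 0.68 + 12 × 0.32 = 254.76 ppm.
Deficit to target: 277 − 254.76 = 22.24 mg/L.
As CaCO₃: 22.24 mg/L × 1,800,000 L = 40,030 g; ÷ 100.1 = 399.9 mol Ca²⁺.
Mass: 399.9 × 147 = 58,790 g.

58.8 kg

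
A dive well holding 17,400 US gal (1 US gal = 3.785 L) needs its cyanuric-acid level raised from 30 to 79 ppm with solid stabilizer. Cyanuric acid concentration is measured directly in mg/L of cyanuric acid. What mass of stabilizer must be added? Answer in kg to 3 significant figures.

3.23 kg

Volume: 17,400 US gal × 3.785 L/gal = 65,859 L.
CYA to add: (79 − 30) = 49 mg/L × 65,859 L = 3227 g cyanuric acid.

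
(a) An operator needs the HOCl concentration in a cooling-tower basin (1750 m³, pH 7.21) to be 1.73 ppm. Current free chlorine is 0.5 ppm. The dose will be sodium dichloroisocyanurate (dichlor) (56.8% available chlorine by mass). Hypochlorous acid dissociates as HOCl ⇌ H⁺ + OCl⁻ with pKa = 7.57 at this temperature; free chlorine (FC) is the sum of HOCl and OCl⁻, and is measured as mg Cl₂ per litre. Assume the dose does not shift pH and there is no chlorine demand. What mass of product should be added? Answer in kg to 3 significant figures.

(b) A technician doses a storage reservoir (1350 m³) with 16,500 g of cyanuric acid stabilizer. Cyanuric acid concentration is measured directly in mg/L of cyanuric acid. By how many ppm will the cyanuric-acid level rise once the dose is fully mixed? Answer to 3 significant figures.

(a) 6.12 kg; (b) 12.2 ppm

(a) Volume: 1750 m³ = 1,750,000 L.
(a) [OCl⁻]/[HOCl] = 10^(pH − pKa) = 10^(7.21 − 7.57) = 0.4365; fraction as HOCl = 1/(1 + 0.4365) = 0.6961.
(a) Free chlorine required for 1.73 ppm HOCl: 1.73 / 0.6961 = 2.485 ppm.
(a) FC to add: 2.485 − 0.5 = 1.985 mg/L as Cl₂.
(a) Cl₂ equivalent: 1.985 mg/L × 1,750,000 L = 3474 g.
(a) Product at 56.8% available Cl: 3474 / 0.568 = 6116 g.

(b) Volume: 1350 m³ = 1,350,000 L.
(b) Rise: 16,500 g / 1,350,000 L × 1000 = 12.22 mg/L.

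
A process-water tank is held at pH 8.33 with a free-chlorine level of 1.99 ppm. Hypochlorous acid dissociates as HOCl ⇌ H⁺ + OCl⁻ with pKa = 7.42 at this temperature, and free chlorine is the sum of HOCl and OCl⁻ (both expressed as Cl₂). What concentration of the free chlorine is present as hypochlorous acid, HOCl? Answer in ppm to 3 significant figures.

0.218 ppm

[OCl⁻]/[HOCl] = 10^(pH − pKa) = 10^(8.33 − 7.42) = 10^0.91 = 8.128.
Fraction as HOCl = 1 / (1 + 8.128) = 0.1095.
HOCl = 0.1095 × 1.99 ppm = 0.218 ppm.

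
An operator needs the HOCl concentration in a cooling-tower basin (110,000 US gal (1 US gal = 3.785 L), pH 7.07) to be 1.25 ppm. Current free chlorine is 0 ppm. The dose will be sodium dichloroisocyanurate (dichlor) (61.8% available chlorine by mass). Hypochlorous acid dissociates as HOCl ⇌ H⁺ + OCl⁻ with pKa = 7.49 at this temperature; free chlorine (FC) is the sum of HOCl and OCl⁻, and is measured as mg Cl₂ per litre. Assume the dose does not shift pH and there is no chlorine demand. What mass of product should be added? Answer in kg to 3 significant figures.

1.16 kg

Volume: 110,000 US gal × 3.785 L/gal = 416,350 L.
[OCl⁻]/[HOCl] = 10^(pH − pKa) = 10^(7.07 − 7.49) = 0.3802; fraction as HOCl = 1/(1 + 0.3802) = 0.7245.
Free chlorine required for 1.25 ppm HOCl: 1.25 / 0.7245 = 1.725 ppm.
FC to add: 1.725 − 0 = 1.725 mg/L as Cl₂.
Cl₂ equivalent: 1.725 mg/L × 416,350 L = 718.3 g.
Product at 61.8% available Cl: 718.3 / 0.618 = 1162 g.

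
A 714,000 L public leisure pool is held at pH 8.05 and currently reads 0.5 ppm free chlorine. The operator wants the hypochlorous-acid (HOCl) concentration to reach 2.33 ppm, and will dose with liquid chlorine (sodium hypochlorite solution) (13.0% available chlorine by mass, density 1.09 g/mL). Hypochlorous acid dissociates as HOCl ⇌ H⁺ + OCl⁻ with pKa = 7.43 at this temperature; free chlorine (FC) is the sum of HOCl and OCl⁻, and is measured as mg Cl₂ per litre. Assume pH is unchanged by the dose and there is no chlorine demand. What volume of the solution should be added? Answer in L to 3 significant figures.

58.2 L

[OCl⁻]/[HOCl] = 10^(pH − pKa) = 10^(8.05 − 7.43) = 4.169; fraction as HOCl = 1/(1 + 4.169) = 0.1935.
Free chlorine required for 2.33 ppm HOCl: 2.33 / 0.1935 = 12.04 ppm.
FC to add: 12.04 − 0.5 = 11.54 mg/L as Cl₂.
Cl₂ equivalent: 11.54 mg/L × 714,000 L = 8242 g.
Product at 13.0% available Cl: 8242 / 0.13 = 63,400 g.
Volume: 63,400 g ÷ 1.09 g/mL = 58,160 mL.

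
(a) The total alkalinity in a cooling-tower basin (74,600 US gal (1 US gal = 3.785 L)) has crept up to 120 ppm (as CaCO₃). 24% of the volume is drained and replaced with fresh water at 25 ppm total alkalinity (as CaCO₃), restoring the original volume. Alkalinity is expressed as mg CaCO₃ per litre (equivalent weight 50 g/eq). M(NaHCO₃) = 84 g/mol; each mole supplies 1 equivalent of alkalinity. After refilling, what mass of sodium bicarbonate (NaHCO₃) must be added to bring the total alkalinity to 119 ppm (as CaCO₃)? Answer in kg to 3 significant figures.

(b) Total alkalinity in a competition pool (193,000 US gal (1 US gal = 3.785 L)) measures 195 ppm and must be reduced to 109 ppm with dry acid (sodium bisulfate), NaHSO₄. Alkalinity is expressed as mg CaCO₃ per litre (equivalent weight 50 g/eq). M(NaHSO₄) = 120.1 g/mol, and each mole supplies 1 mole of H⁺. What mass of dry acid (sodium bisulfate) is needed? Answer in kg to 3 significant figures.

(a) 10.3 kg; (b) 151 kg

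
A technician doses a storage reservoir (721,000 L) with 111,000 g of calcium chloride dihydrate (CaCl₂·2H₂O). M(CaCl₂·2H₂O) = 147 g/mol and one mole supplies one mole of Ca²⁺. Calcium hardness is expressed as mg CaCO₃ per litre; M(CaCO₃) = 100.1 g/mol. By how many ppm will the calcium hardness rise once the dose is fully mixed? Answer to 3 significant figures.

Moles of Ca²⁺: 111,000 g ÷ 147 g/mol = 755.1 mol.
As CaCO₃: 755.1 mol × 100.1 g/mol = 75,590 g.
Rise: 75,590 g / 721,000 L × 1000 = 104.8 mg/L.

105 ppm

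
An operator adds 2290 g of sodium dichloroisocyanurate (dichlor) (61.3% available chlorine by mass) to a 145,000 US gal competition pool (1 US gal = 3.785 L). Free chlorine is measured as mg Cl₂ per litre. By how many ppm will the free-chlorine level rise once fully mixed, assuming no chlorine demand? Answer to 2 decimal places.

Volume: 145,000 US gal × 3.785 L/gal = 548,825 L.
Available chlorine delivered: 2290 g × 0.613 = 1404 g as Cl₂.
Concentration rise: 1404 g / 548,825 L = 2.558 mg/L = 2.56 ppm.

2.56 ppm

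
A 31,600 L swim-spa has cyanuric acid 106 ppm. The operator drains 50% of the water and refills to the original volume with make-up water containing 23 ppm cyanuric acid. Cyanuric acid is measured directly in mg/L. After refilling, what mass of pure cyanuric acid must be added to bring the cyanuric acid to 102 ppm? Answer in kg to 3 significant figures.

After draining 50% and refilling: 106 × 0.50 + 23 × 0.50 = 64.5 ppm.
Deficit to target: 102 − 64.5 = 37.5 mg/L.
Mass: 37.5 mg/L × 31,600 L = 1185 g cyanuric acid.

1.19 kg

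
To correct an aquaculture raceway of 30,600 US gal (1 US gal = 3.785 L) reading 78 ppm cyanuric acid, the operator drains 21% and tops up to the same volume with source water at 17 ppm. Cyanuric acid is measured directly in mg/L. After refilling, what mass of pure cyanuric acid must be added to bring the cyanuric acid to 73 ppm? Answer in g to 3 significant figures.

905 g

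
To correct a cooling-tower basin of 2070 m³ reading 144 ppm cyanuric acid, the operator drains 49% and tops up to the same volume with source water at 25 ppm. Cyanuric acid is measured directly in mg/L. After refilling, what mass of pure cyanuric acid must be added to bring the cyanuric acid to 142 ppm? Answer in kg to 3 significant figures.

Volume: 2070 m³ = 2,070,000 L.
After draining 49% and refilling: 144 × 0.51 + 25 × 0.49 = 85.69 ppm.
Deficit to target: 142 − 85.69 = 56.31 mg/L.
Mass: 56.31 mg/L × 2,070,000 L = 116,600 g cyanuric acid.

117 kg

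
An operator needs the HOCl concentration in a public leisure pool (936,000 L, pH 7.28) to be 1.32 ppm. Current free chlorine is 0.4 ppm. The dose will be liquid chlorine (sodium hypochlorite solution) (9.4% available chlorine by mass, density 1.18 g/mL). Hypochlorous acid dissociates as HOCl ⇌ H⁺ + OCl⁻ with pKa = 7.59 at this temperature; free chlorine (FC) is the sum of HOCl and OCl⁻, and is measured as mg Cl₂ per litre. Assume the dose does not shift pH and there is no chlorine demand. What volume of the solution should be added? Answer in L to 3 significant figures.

13.2 L

[OCl⁻]/[HOCl] = 10^(pH − pKa) = 10^(7.28 − 7.59) = 0.4898; fraction as HOCl = 1/(1 + 0.4898) = 0.6712.
Free chlorine required for 1.32 ppm HOCl: 1.32 / 0.6712 = 1.967 ppm.
FC to add: 1.967 − 0.4 = 1.567 mg/L as Cl₂.
Cl₂ equivalent: 1.567 mg/L × 936,000 L = 1466 g.
Product at 9.4% available Cl: 1466 / 0.094 = 15,600 g.
Volume: 15,600 g ÷ 1.18 g/mL = 13,220 mL.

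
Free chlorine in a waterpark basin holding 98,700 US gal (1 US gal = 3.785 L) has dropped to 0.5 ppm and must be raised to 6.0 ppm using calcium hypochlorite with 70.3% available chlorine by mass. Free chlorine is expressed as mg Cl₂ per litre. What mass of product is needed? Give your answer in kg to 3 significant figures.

2.92 kg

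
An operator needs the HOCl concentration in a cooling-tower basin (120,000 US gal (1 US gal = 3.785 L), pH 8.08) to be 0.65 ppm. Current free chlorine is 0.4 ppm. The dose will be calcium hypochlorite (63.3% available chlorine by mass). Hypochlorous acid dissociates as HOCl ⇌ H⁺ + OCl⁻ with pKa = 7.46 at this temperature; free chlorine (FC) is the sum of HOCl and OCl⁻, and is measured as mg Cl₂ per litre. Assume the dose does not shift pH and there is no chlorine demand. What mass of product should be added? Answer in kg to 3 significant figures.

Volume: 120,000 US gal × 3.785 L/gal = 454,200 L.
[OCl⁻]/[HOCl] = 10^(pH − pKa) = 10^(8.08 − 7.46) = 4.169; fraction as HOCl = 1/(1 + 4.169) = 0.1935.
Free chlorine required for 0.65 ppm HOCl: 0.65 / 0.1935 = 3.36 ppm.
FC to add: 3.36 − 0.4 = 2.96 mg/L as Cl₂.
Cl₂ equivalent: 2.96 mg/L × 454,200 L = 1344 g.
Product at 63.3% available Cl: 1344 / 0.633 = 2124 g.

2.12 kg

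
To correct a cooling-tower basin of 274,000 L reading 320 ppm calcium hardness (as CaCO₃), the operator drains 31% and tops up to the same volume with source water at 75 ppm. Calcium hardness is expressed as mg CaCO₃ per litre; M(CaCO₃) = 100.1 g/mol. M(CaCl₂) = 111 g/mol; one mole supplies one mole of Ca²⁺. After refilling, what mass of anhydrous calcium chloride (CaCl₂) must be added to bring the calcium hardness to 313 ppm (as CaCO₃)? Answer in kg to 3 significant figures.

20.9 kg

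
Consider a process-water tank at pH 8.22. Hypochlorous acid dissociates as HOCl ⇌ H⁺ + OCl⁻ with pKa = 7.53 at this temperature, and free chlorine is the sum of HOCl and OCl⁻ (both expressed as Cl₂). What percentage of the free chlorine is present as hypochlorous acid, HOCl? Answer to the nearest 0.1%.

17.0%

[OCl⁻]/[HOCl] = 10^(pH − pKa) = 10^(8.22 − 7.53) = 10^0.69 = 4.898.
Fraction as HOCl = 1 / (1 + 4.898) = 0.1696.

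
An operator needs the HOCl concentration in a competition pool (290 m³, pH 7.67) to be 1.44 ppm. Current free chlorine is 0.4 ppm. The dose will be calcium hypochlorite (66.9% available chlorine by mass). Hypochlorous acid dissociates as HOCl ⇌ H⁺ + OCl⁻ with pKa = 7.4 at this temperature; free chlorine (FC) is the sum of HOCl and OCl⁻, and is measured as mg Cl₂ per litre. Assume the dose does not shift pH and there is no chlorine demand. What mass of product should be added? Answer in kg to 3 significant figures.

Volume: 290 m³ = 290,000 L.
[OCl⁻]/[HOCl] = 10^(pH − pKa) = 10^(7.67 − 7.4) = 1.862; fraction as HOCl = 1/(1 + 1.862) = 0.3494.
Free chlorine required for 1.44 ppm HOCl: 1.44 / 0.3494 = 4.121 ppm.
FC to add: 4.121 − 0.4 = 3.721 mg/L as Cl₂.
Cl₂ equivalent: 3.721 mg/L × 290,000 L = 1079 g.
Product at 66.9% available Cl: 1079 / 0.669 = 1613 g.

1.61 kg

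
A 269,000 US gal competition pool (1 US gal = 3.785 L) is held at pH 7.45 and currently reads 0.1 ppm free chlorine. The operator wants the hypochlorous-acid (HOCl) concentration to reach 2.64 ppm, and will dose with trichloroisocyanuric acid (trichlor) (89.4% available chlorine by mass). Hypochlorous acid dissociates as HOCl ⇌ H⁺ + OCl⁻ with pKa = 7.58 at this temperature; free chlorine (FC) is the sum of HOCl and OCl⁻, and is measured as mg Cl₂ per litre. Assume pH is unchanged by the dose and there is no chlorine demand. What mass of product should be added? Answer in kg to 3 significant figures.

5.12 kg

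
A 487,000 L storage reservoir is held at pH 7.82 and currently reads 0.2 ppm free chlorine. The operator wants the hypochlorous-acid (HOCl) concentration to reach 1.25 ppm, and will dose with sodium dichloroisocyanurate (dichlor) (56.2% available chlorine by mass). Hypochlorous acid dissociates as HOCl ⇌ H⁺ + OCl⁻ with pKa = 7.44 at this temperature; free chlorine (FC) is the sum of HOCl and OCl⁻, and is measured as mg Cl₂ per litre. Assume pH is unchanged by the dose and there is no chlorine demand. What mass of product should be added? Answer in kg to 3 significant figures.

3.51 kg

[OCl⁻]/[HOCl] = 10^(pH − pKa) = 10^(7.82 − 7.44) = 2.399; fraction as HOCl = 1/(1 + 2.399) = 0.2942.
Free chlorine required for 1.25 ppm HOCl: 1.25 / 0.2942 = 4.249 ppm.
FC to add: 4.249 − 0.2 = 4.049 mg/L as Cl₂.
Cl₂ equivalent: 4.049 mg/L × 487,000 L = 1972 g.
Product at 56.2% available Cl: 1972 / 0.562 = 3508 g.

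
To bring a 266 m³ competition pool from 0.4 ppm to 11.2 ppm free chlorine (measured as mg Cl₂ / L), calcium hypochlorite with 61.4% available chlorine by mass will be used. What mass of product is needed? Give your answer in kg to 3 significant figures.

4.68 kg

Volume: 266 m³ = 266,000 L.
Chlorine deficit: 11.2 − 0.4 = 10.8 ppm = 10.8 mg/L as Cl₂.
Cl₂ equivalent needed: 10.8 mg/L × 266,000 L = 2,873,000 mg = 2873 g.
Product at 61.4% available chlorine: 2873 / 0.614 = 4679 g.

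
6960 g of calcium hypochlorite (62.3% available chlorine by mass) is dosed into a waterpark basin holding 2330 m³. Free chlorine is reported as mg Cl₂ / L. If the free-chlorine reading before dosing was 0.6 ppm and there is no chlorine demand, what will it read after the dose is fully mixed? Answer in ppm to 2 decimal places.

2.46 ppm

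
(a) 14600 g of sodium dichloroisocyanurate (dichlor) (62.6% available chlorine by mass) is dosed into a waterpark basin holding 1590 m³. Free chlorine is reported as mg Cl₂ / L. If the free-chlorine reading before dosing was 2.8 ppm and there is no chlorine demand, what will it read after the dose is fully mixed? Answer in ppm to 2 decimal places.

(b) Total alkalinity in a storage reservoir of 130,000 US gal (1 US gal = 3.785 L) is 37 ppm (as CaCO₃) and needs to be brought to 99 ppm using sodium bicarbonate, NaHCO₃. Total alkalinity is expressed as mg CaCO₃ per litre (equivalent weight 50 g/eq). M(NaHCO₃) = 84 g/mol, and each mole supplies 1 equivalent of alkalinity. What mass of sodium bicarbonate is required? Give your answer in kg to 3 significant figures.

(a) Volume: 1590 m³ = 1,590,000 L.
(a) Available chlorine delivered: 14,600 g × 0.626 = 9140 g as Cl₂.
(a) Concentration rise: 9140 g / 1,590,000 L = 5.748 mg/L = 5.75 ppm.
(a) Final FC: 2.8 + 5.75 = 8.55 ppm.

(b) Volume: 130,000 US gal × 3.785 L/gal = 492,050 L.
(b) Alkalinity to add: (99 − 37) = 62 mg/L as CaCO₃ × 492,050 L = 30,510 g as CaCO₃.
(b) Equivalents: 30,510 g ÷ 50 g/eq = 610.1 eq.
(b) NaHCO₃ supplies 1 eq per mole → 610.1 mol.
(b) Mass: 610.1 mol × 84 g/mol = 51,250 g.

(a) 8.55 ppm; (b) 51.3 kg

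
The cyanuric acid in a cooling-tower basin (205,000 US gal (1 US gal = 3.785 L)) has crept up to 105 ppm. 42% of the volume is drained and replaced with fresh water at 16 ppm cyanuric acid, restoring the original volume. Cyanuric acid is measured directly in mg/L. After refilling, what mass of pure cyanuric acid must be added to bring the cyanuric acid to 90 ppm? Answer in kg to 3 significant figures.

Volume: 205,000 US gal × 3.785 L/gal = 775,925 L.
After draining 42% and refilling: 105 × 0.58 + 16 × 0.42 = 67.62 ppm.
Deficit to target: 90 − 67.62 = 22.38 mg/L.
Mass: 22.38 mg/L × 775,925 L = 17,370 g cyanuric acid.

17.4 kg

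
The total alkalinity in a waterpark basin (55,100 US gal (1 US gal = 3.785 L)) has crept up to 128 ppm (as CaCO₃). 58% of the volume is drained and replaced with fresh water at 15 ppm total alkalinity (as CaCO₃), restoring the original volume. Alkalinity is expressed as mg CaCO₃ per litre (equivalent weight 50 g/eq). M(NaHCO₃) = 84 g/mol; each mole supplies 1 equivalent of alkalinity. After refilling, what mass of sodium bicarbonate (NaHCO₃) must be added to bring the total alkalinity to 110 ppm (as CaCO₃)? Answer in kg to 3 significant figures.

16.7 kg

Volume: 55,100 US gal × 3.785 L/gal = 208,554 L.
After draining 58% and refilling: 128 × 0.42 + 15 × 0.58 = 62.46 ppm.
Deficit to target: 110 − 62.46 = 47.54 mg/L.
As CaCO₃: 47.54 mg/L × 208,554 L = 9915 g; ÷ 50 g/eq ÷ 1 = 198.3 mol NaHCO₃.
Mass: 198.3 × 84 = 16,660 g.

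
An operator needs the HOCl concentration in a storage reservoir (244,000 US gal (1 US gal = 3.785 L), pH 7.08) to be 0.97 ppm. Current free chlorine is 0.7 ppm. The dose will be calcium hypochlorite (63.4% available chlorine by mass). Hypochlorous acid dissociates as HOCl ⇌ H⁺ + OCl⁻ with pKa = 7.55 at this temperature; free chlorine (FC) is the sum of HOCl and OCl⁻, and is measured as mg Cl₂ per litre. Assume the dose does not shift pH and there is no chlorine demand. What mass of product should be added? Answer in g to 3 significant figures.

Volume: 244,000 US gal × 3.785 L/gal = 923,540 L.
[OCl⁻]/[HOCl] = 10^(pH − pKa) = 10^(7.08 − 7.55) = 0.3388; fraction as HOCl = 1/(1 + 0.3388) = 0.7469.
Free chlorine required for 0.97 ppm HOCl: 0.97 / 0.7469 = 1.299 ppm.
FC to add: 1.299 − 0.7 = 0.5987 mg/L as Cl₂.
Cl₂ equivalent: 0.5987 mg/L × 923,540 L = 552.9 g.
Product at 63.4% available Cl: 552.9 / 0.634 = 872.1 g.

872 g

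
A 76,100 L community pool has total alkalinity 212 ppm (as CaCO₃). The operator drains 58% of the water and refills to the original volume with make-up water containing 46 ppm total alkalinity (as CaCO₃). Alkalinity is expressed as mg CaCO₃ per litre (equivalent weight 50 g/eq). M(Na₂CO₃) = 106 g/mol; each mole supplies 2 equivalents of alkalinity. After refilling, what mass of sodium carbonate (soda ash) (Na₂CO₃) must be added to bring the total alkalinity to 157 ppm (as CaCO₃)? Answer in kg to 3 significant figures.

3.33 kg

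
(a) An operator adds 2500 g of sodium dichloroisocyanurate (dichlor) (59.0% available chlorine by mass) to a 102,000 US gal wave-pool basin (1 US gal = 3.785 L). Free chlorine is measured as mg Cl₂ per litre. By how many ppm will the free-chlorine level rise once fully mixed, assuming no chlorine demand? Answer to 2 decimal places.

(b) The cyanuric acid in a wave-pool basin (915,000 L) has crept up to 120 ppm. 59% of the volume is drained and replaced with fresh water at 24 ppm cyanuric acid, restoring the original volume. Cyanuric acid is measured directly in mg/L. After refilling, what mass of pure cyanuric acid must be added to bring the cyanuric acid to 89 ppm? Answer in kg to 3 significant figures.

(a) 3.82 ppm; (b) 23.5 kg

(a) Volume: 102,000 US gal × 3.785 L/gal = 386,070 L.
(a) Available chlorine delivered: 2500 g × 0.59 = 1475 g as Cl₂.
(a) Concentration rise: 1475 g / 386,070 L = 3.821 mg/L = 3.82 ppm.

(b) After draining 59% and refilling: 120 × 0.41 + 24 × 0.59 = 63.36 ppm.
(b) Deficit to target: 89 − 63.36 = 25.64 mg/L.
(b) Mass: 25.64 mg/L × 915,000 L = 23,460 g cyanuric acid.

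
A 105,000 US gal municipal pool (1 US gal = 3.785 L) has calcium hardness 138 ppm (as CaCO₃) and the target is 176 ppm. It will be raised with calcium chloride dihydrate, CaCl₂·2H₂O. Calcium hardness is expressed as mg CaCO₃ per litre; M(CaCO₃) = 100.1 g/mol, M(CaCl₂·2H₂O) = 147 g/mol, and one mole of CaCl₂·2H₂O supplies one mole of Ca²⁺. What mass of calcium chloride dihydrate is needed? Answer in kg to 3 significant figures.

22.2 kg

Volume: 105,000 US gal × 3.785 L/gal = 397,425 L.
Hardness to add: (176 − 138) = 38 mg/L as CaCO₃ × 397,425 L = 15,100 g as CaCO₃.
Moles of Ca²⁺ (1 mol Ca²⁺ ≡ 1 mol CaCO₃): 15,100 / 100.1 g/mol = 150.9 mol.
Mass of CaCl₂·2H₂O: 150.9 × 147 = 22,180 g.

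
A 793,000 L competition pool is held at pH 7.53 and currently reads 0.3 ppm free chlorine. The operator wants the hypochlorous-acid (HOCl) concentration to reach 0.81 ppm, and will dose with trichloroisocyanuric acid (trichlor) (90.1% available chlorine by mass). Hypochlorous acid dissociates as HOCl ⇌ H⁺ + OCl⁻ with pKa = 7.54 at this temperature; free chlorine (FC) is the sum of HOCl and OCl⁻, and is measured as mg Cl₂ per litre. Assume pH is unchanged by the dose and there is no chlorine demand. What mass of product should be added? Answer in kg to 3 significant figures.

[OCl⁻]/[HOCl] = 10^(pH − pKa) = 10^(7.53 − 7.54) = 0.9772; fraction as HOCl = 1/(1 + 0.9772) = 0.5058.
Free chlorine required for 0.81 ppm HOCl: 0.81 / 0.5058 = 1.602 ppm.
FC to add: 1.602 − 0.3 = 1.302 mg/L as Cl₂.
Cl₂ equivalent: 1.302 mg/L × 793,000 L = 1032 g.
Product at 90.1% available Cl: 1032 / 0.901 = 1146 g.

1.15 kg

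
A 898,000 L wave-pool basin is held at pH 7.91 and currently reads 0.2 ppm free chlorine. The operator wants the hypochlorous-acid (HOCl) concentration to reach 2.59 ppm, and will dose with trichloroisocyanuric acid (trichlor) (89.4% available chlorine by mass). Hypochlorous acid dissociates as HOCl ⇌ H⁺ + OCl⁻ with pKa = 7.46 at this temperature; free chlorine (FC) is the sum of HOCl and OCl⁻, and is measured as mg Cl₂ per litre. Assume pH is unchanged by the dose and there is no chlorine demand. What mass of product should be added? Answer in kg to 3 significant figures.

[OCl⁻]/[HOCl] = 10^(pH − pKa) = 10^(7.91 − 7.46) = 2.818; fraction as HOCl = 1/(1 + 2.818) = 0.2619.
Free chlorine required for 2.59 ppm HOCl: 2.59 / 0.2619 = 9.89 ppm.
FC to add: 9.89 − 0.2 = 9.69 mg/L as Cl₂.
Cl₂ equivalent: 9.69 mg/L × 898,000 L = 8701 g.
Product at 89.4% available Cl: 8701 / 0.894 = 9733 g.

9.73 kg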